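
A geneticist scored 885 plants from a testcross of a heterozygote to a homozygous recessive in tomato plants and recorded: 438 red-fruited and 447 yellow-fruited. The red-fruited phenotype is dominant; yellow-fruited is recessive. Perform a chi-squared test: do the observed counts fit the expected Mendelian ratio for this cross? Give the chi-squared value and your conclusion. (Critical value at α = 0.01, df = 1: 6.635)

A testcross of a heterozygote (Aa × aa) gives a 1:1 phenotypic ratio.
Under the 1:1 hypothesis (Σ ratio = 2, N = 885):
  red-fruited: 885 × 1/2 = 442.5
  yellow-fruited: 885 × 1/2 = 442.5
χ² = Σ (O − E)² / E
  red-fruited: (438 − 442.5)² / 442.5 = 0.0458
  yellow-fruited: (447 − 442.5)² / 442.5 = 0.0458
χ² = 0.0458 + 0.0458 = 0.0916 ≈ 0.092
Degrees of freedom = 2 − 1 = 1; critical value at α = 0.01 is 6.635.
Since 0.092 < 6.635, we fail to reject the null hypothesis — the data are consistent with the 1:1 ratio.

0.092; consistent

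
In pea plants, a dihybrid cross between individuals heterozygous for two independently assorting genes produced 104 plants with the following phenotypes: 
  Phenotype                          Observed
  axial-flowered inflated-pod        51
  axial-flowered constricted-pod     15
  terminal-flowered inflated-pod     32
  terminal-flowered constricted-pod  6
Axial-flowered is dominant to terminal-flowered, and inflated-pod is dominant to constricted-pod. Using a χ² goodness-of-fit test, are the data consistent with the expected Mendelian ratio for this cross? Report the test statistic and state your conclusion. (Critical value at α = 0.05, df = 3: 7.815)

10.051; not consistent

A dihybrid F₂ with independent assortment and complete dominance at both loci gives a 9:3:3:1 phenotypic ratio.
The 9:3:3:1 ratio has 16 parts, so with N = 104 the expected counts are:
  axial-flowered inflated-pod: 104 × 9/16 = 58.5
  axial-flowered constricted-pod: 104 × 3/16 = 19.5
  terminal-flowered inflated-pod: 104 × 3/16 = 19.5
  terminal-flowered constricted-pod: 104 × 1/16 = 6.5
χ² = Σ (O − E)² / E
  axial-flowered inflated-pod: (51 − 58.5)² / 58.5 = 0.9615
  axial-flowered constricted-pod: (15 − 19.5)² / 19.5 = 1.0385
  terminal-flowered inflated-pod: (32 − 19.5)² / 19.5 = 8.0128
  terminal-flowered constricted-pod: (6 − 6.5)² / 6.5 = 0.0385
χ² = 0.9615 + 1.0385 + 8.0128 + 0.0385 = 10.0513 ≈ 10.051
Degrees of freedom = 4 − 1 = 3; critical value at α = 0.05 is 7.815.
Since 10.051 > 7.815, we reject the null hypothesis — the data do not fit the 9:3:3:1 ratio.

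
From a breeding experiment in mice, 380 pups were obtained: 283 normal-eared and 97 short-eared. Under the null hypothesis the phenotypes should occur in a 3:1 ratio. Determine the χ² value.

0.056

Expected counts for N = 380 under a 3:1 ratio (total parts = 4):
  normal-eared: 380 × 3/4 = 285
  short-eared: 380 × 1/4 = 95
χ² = Σ (O − E)² / E
  normal-eared: (283 − 285)² / 285 = 0.0140
  short-eared: (97 − 95)² / 95 = 0.0421
χ² = 0.0140 + 0.0421 = 0.0561 ≈ 0.056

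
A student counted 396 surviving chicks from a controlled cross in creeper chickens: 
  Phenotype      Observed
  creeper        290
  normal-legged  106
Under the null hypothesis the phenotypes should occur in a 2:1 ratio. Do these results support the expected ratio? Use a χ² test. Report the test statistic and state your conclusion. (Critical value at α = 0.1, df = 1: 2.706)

Total ratio parts = 3. Expected numbers out of 396:
  creeper: 396 × 2/3 = 264
  normal-legged: 396 × 1/3 = 132
χ² = Σ (O − E)² / E
  creeper: (290 − 264)² / 264 = 2.5606
  normal-legged: (106 − 132)² / 132 = 5.1212
χ² = 2.5606 + 5.1212 = 7.6818 ≈ 7.682
Degrees of freedom = 2 − 1 = 1; critical value at α = 0.1 is 2.706.
Since 7.682 > 2.706, we reject the null hypothesis — the data do not fit the 2:1 ratio.

7.682; not consistent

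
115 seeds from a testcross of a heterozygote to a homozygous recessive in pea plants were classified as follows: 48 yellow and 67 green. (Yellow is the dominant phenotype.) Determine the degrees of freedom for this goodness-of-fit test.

A testcross of a heterozygote (Aa × aa) gives a 1:1 phenotypic ratio.
A goodness-of-fit test with 2 phenotype classes has df = 2 − 1 = 1.

1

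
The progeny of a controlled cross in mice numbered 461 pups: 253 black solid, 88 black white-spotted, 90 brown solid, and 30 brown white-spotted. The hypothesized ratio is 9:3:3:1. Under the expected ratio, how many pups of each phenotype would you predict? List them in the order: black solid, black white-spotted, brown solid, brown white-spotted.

Expected counts for N = 461 under a 9:3:3:1 ratio (total parts = 16):
  black solid: 461 × 9/16 = 259.3125
  black white-spotted: 461 × 3/16 = 86.4375
  brown solid: 461 × 3/16 = 86.4375
  brown white-spotted: 461 × 1/16 = 28.8125

259.3125, 86.4375, 86.4375, 28.8125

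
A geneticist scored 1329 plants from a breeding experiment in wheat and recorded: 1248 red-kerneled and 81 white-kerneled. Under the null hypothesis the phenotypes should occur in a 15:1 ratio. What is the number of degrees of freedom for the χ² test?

1

A goodness-of-fit test with 2 phenotype classes has df = 2 − 1 = 1.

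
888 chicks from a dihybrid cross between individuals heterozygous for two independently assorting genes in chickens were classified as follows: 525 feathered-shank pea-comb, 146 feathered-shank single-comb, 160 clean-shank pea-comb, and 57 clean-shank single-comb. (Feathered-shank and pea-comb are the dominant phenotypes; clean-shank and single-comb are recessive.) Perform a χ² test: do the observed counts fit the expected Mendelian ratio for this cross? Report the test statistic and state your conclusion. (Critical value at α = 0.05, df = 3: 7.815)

4.120; consistent

A dihybrid F₂ with independent assortment and complete dominance at both loci gives a 9:3:3:1 phenotypic ratio.
Total ratio parts = 16. Expected numbers out of 888:
  feathered-shank pea-comb: 888 × 9/16 = 499.5
  feathered-shank single-comb: 888 × 3/16 = 166.5
  clean-shank pea-comb: 888 × 3/16 = 166.5
  clean-shank single-comb: 888 × 1/16 = 55.5
χ² = Σ (O − E)² / E
  feathered-shank pea-comb: (525 − 499.5)² / 499.5 = 1.3018
  feathered-shank single-comb: (146 − 166.5)² / 166.5 = 2.5240
  clean-shank pea-comb: (160 − 166.5)² / 166.5 = 0.2538
  clean-shank single-comb: (57 − 55.5)² / 55.5 = 0.0405
χ² = 1.3018 + 2.5240 + 0.2538 + 0.0405 = 4.1201 ≈ 4.120
Degrees of freedom = 4 − 1 = 3; critical value at α = 0.05 is 7.815.
Since 4.120 < 7.815, we fail to reject the null hypothesis — the data are consistent with the 9:3:3:1 ratio.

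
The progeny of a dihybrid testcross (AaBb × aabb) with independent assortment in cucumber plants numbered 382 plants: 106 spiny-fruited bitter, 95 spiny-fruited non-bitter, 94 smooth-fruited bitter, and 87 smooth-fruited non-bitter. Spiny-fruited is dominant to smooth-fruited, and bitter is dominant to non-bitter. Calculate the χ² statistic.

1.937

A dihybrid testcross with independent assortment gives a 1:1:1:1 ratio.
Total ratio parts = 4. Expected numbers out of 382:
  spiny-fruited bitter: 382 × 1/4 = 95.5
  spiny-fruited non-bitter: 382 × 1/4 = 95.5
  smooth-fruited bitter: 382 × 1/4 = 95.5
  smooth-fruited non-bitter: 382 × 1/4 = 95.5
χ² = Σ (O − E)² / E
  spiny-fruited bitter: (106 − 95.5)² / 95.5 = 1.1545
  spiny-fruited non-bitter: (95 − 95.5)² / 95.5 = 0.0026
  smooth-fruited bitter: (94 − 95.5)² / 95.5 = 0.0236
  smooth-fruited non-bitter: (87 − 95.5)² / 95.5 = 0.7565
χ² = 1.1545 + 0.0026 + 0.0236 + 0.7565 = 1.9372 ≈ 1.937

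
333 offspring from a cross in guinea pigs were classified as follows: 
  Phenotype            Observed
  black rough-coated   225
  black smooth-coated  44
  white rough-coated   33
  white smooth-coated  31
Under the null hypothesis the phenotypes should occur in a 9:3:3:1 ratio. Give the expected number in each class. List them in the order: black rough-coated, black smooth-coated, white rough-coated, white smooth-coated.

The 9:3:3:1 ratio has 16 parts, so with N = 333 the expected counts are:
  black rough-coated: 333 × 9/16 = 187.3125
  black smooth-coated: 333 × 3/16 = 62.4375
  white rough-coated: 333 × 3/16 = 62.4375
  white smooth-coated: 333 × 1/16 = 20.8125

187.3125, 62.4375, 62.4375, 20.8125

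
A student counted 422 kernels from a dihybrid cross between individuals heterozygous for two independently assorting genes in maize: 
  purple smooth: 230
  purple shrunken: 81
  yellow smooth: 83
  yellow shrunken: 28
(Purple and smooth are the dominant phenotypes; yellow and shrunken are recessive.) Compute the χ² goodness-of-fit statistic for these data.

A dihybrid F₂ with independent assortment and complete dominance at both loci gives a 9:3:3:1 phenotypic ratio.
Expected counts for N = 422 under a 9:3:3:1 ratio (total parts = 16):
  purple smooth: 422 × 9/16 = 237.375
  purple shrunken: 422 × 3/16 = 79.125
  yellow smooth: 422 × 3/16 = 79.125
  yellow shrunken: 422 × 1/16 = 26.375
χ² = Σ (O − E)² / E
  purple smooth: (230 − 237.375)² / 237.375 = 0.2291
  purple shrunken: (81 − 79.125)² / 79.125 = 0.0444
  yellow smooth: (83 − 79.125)² / 79.125 = 0.1898
  yellow shrunken: (28 − 26.375)² / 26.375 = 0.1001
χ² = 0.2291 + 0.0444 + 0.1898 + 0.1001 = 0.5634 ≈ 0.563

0.563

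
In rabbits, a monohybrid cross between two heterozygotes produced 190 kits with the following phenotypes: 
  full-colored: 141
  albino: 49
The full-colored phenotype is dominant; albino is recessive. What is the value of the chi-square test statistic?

For a monohybrid cross between heterozygotes with complete dominance, the expected phenotypic ratio is 3:1.
Under the 3:1 hypothesis (Σ ratio = 4, N = 190):
  full-colored: 190 × 3/4 = 142.5
  albino: 190 × 1/4 = 47.5
χ² = Σ (O − E)² / E
  full-colored: (141 − 142.5)² / 142.5 = 0.0158
  albino: (49 − 47.5)² / 47.5 = 0.0474
χ² = 0.0158 + 0.0474 = 0.0632 ≈ 0.063

0.063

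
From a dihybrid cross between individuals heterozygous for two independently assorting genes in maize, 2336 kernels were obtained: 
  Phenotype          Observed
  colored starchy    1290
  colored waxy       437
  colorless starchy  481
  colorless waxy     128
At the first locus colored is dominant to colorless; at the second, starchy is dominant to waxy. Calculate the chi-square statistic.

6.881

A dihybrid F₂ with independent assortment and complete dominance at both loci gives a 9:3:3:1 phenotypic ratio.
Total ratio parts = 16. Expected numbers out of 2336:
  colored starchy: 2336 × 9/16 = 1314
  colored waxy: 2336 × 3/16 = 438
  colorless starchy: 2336 × 3/16 = 438
  colorless waxy: 2336 × 1/16 = 146
χ² = Σ (O − E)² / E
  colored starchy: (1290 − 1314)² / 1314 = 0.4384
  colored waxy: (437 − 438)² / 438 = 0.0023
  colorless starchy: (481 − 438)² / 438 = 4.2215
  colorless waxy: (128 − 146)² / 146 = 2.2192
χ² = 0.4384 + 0.0023 + 4.2215 + 2.2192 = 6.8814 ≈ 6.881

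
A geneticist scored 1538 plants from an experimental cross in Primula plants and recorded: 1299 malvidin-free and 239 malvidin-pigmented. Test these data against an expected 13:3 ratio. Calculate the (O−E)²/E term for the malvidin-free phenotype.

Total ratio parts = 16. Expected numbers out of 1538:
  malvidin-free: 1538 × 13/16 = 1249.625
  malvidin-pigmented: 1538 × 3/16 = 288.375
Contribution of malvidin-free: (1299 − 1249.625)² / 1249.625 = 1.9509

1.951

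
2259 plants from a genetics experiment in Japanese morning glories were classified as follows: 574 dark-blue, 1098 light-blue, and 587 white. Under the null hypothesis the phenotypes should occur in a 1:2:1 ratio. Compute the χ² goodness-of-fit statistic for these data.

The 1:2:1 ratio has 4 parts, so with N = 2259 the expected counts are:
  dark-blue: 2259 × 1/4 = 564.75
  light-blue: 2259 × 2/4 = 1129.5
  white: 2259 × 1/4 = 564.75
χ² = Σ (O − E)² / E
  dark-blue: (574 − 564.75)² / 564.75 = 0.1515
  light-blue: (1098 − 1129.5)² / 1129.5 = 0.8785
  white: (587 − 564.75)² / 564.75 = 0.8766
χ² = 0.1515 + 0.8785 + 0.8766 = 1.9066 ≈ 1.907

1.907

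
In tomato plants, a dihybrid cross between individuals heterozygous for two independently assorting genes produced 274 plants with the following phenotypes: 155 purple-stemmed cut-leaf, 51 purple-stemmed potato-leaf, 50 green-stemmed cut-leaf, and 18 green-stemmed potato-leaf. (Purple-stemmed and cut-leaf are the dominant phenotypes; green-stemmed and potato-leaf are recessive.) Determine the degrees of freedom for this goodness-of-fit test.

3

A dihybrid F₂ with independent assortment and complete dominance at both loci gives a 9:3:3:1 phenotypic ratio.
A goodness-of-fit test with 4 phenotype classes has df = 4 − 1 = 3.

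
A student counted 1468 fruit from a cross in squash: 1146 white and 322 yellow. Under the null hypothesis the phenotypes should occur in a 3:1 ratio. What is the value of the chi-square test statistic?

7.357

Total ratio parts = 4. Expected numbers out of 1468:
  white: 1468 × 3/4 = 1101
  yellow: 1468 × 1/4 = 367
χ² = Σ (O − E)² / E
  white: (1146 − 1101)² / 1101 = 1.8392
  yellow: (322 − 367)² / 367 = 5.5177
χ² = 1.8392 + 5.5177 = 7.3569 ≈ 7.357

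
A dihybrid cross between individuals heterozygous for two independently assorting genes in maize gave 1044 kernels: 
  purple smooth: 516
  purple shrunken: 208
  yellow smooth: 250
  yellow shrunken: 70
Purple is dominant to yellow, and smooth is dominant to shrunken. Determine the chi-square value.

A dihybrid F₂ with independent assortment and complete dominance at both loci gives a 9:3:3:1 phenotypic ratio.
Under the 9:3:3:1 hypothesis (Σ ratio = 16, N = 1044):
  purple smooth: 1044 × 9/16 = 587.25
  purple shrunken: 1044 × 3/16 = 195.75
  yellow smooth: 1044 × 3/16 = 195.75
  yellow shrunken: 1044 × 1/16 = 65.25
χ² = Σ (O − E)² / E
  purple smooth: (516 − 587.25)² / 587.25 = 8.6446
  purple shrunken: (208 − 195.75)² / 195.75 = 0.7666
  yellow smooth: (250 − 195.75)² / 195.75 = 15.0348
  yellow shrunken: (70 − 65.25)² / 65.25 = 0.3458
χ² = 8.6446 + 0.7666 + 15.0348 + 0.3458 = 24.7918 ≈ 24.792

24.792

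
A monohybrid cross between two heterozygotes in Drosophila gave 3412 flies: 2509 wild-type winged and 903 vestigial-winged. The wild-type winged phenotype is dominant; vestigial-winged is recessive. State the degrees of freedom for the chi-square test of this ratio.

1

For a monohybrid cross between heterozygotes with complete dominance, the expected phenotypic ratio is 3:1.
A goodness-of-fit test with 2 phenotype classes has df = 2 − 1 = 1.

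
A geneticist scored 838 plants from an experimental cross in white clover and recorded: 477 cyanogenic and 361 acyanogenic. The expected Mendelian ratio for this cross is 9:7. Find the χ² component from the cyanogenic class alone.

0.067

The 9:7 ratio has 16 parts, so with N = 838 the expected counts are:
  cyanogenic: 838 × 9/16 = 471.375
  acyanogenic: 838 × 7/16 = 366.625
Contribution of cyanogenic: (477 − 471.375)² / 471.375 = 0.0671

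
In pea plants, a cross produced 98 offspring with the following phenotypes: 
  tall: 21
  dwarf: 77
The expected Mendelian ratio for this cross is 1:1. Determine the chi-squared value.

Total ratio parts = 2. Expected numbers out of 98:
  tall: 98 × 1/2 = 49
  dwarf: 98 × 1/2 = 49
χ² = Σ (O − E)² / E
  tall: (21 − 49)² / 49 = 16.0000
  dwarf: (77 − 49)² / 49 = 16.0000
χ² = 16.0000 + 16.0000 = 32.000

32.000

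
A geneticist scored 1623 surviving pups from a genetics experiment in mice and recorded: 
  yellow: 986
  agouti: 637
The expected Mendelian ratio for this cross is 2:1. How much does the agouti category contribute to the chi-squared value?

Expected counts for N = 1623 under a 2:1 ratio (total parts = 3):
  yellow: 1623 × 2/3 = 1082
  agouti: 1623 × 1/3 = 541
Contribution of agouti: (637 − 541)² / 541 = 17.0351

17.035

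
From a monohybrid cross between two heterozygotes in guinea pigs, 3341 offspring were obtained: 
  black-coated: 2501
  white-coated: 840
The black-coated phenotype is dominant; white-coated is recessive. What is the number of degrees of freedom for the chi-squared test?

1

For a monohybrid cross between heterozygotes with complete dominance, the expected phenotypic ratio is 3:1.
A goodness-of-fit test with 2 phenotype classes has df = 2 − 1 = 1.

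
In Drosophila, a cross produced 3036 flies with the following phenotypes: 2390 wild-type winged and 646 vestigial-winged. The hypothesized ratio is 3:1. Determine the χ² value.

22.431

Expected counts for N = 3036 under a 3:1 ratio (total parts = 4):
  wild-type winged: 3036 × 3/4 = 2277
  vestigial-winged: 3036 × 1/4 = 759
χ² = Σ (O − E)² / E
  wild-type winged: (2390 − 2277)² / 2277 = 5.6078
  vestigial-winged: (646 − 759)² / 759 = 16.8235
χ² = 5.6078 + 16.8235 = 22.4313 ≈ 22.431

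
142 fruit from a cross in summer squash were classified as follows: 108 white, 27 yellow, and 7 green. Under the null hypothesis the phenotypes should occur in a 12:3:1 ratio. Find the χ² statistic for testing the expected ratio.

Total ratio parts = 16. Expected numbers out of 142:
  white: 142 × 12/16 = 106.5
  yellow: 142 × 3/16 = 26.625
  green: 142 × 1/16 = 8.875
χ² = Σ (O − E)² / E
  white: (108 − 106.5)² / 106.5 = 0.0211
  yellow: (27 − 26.625)² / 26.625 = 0.0053
  green: (7 − 8.875)² / 8.875 = 0.3961
χ² = 0.0211 + 0.0053 + 0.3961 = 0.4225 ≈ 0.423

0.423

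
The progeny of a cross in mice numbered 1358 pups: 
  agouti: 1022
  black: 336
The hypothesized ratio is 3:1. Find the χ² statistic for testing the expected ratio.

The 3:1 ratio has 4 parts, so with N = 1358 the expected counts are:
  agouti: 1358 × 3/4 = 1018.5
  black: 1358 × 1/4 = 339.5
χ² = Σ (O − E)² / E
  agouti: (1022 − 1018.5)² / 1018.5 = 0.0120
  black: (336 − 339.5)² / 339.5 = 0.0361
χ² = 0.0120 + 0.0361 = 0.0481 ≈ 0.048

0.048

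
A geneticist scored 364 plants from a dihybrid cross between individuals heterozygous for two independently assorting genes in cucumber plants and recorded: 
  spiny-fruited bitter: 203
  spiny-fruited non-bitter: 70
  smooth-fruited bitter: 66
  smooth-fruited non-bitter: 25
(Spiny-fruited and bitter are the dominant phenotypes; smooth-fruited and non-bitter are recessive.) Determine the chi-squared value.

A dihybrid F₂ with independent assortment and complete dominance at both loci gives a 9:3:3:1 phenotypic ratio.
The 9:3:3:1 ratio has 16 parts, so with N = 364 the expected counts are:
  spiny-fruited bitter: 364 × 9/16 = 204.75
  spiny-fruited non-bitter: 364 × 3/16 = 68.25
  smooth-fruited bitter: 364 × 3/16 = 68.25
  smooth-fruited non-bitter: 364 × 1/16 = 22.75
χ² = Σ (O − E)² / E
  spiny-fruited bitter: (203 − 204.75)² / 204.75 = 0.0150
  spiny-fruited non-bitter: (70 − 68.25)² / 68.25 = 0.0449
  smooth-fruited bitter: (66 − 68.25)² / 68.25 = 0.0742
  smooth-fruited non-bitter: (25 − 22.75)² / 22.75 = 0.2225
χ² = 0.0150 + 0.0449 + 0.0742 + 0.2225 = 0.3566 ≈ 0.357

0.357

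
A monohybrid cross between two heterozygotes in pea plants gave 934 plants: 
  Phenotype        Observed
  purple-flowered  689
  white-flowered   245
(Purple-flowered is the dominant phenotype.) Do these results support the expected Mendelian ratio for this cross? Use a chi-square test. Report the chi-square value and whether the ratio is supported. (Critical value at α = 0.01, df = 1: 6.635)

For a monohybrid cross between heterozygotes with complete dominance, the expected phenotypic ratio is 3:1.
Under the 3:1 hypothesis (Σ ratio = 4, N = 934):
  purple-flowered: 934 × 3/4 = 700.5
  white-flowered: 934 × 1/4 = 233.5
χ² = Σ (O − E)² / E
  purple-flowered: (689 − 700.5)² / 700.5 = 0.1888
  white-flowered: (245 − 233.5)² / 233.5 = 0.5664
χ² = 0.1888 + 0.5664 = 0.7552 ≈ 0.755
Degrees of freedom = 2 − 1 = 1; critical value at α = 0.01 is 6.635.
Since 0.755 < 6.635, we fail to reject the null hypothesis — the data are consistent with the 3:1 ratio.

0.755; consistent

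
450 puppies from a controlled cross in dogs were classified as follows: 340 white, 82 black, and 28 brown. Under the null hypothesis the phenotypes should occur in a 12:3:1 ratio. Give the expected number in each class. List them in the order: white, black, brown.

337.5, 84.375, 28.125

The 12:3:1 ratio has 16 parts, so with N = 450 the expected counts are:
  white: 450 × 12/16 = 337.5
  black: 450 × 3/16 = 84.375
  brown: 450 × 1/16 = 28.125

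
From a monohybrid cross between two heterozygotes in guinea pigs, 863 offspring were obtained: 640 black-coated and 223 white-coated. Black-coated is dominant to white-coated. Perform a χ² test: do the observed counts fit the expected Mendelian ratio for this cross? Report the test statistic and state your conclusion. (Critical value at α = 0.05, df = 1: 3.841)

For a monohybrid cross between heterozygotes with complete dominance, the expected phenotypic ratio is 3:1.
Under the 3:1 hypothesis (Σ ratio = 4, N = 863):
  black-coated: 863 × 3/4 = 647.25
  white-coated: 863 × 1/4 = 215.75
χ² = Σ (O − E)² / E
  black-coated: (640 − 647.25)² / 647.25 = 0.0812
  white-coated: (223 − 215.75)² / 215.75 = 0.2436
χ² = 0.0812 + 0.2436 = 0.3248 ≈ 0.325
Degrees of freedom = 2 − 1 = 1; critical value at α = 0.05 is 3.841.
Since 0.325 < 3.841, we fail to reject the null hypothesis — the data are consistent with the 3:1 ratio.

0.325; consistent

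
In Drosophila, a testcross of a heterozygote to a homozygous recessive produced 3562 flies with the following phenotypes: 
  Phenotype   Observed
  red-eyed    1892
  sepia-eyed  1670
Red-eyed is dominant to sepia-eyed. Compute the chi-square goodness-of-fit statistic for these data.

A testcross of a heterozygote (Aa × aa) gives a 1:1 phenotypic ratio.
Total ratio parts = 2. Expected numbers out of 3562:
  red-eyed: 3562 × 1/2 = 1781
  sepia-eyed: 3562 × 1/2 = 1781
χ² = Σ (O − E)² / E
  red-eyed: (1892 − 1781)² / 1781 = 6.9180
  sepia-eyed: (1670 − 1781)² / 1781 = 6.9180
χ² = 6.9180 + 6.9180 = 13.836

13.836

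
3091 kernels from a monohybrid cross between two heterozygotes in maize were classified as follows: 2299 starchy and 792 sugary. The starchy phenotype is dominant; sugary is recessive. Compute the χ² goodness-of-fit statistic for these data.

For a monohybrid cross between heterozygotes with complete dominance, the expected phenotypic ratio is 3:1.
Total ratio parts = 4. Expected numbers out of 3091:
  starchy: 3091 × 3/4 = 2318.25
  sugary: 3091 × 1/4 = 772.75
χ² = Σ (O − E)² / E
  starchy: (2299 − 2318.25)² / 2318.25 = 0.1598
  sugary: (792 − 772.75)² / 772.75 = 0.4795
χ² = 0.1598 + 0.4795 = 0.6393 ≈ 0.639

0.639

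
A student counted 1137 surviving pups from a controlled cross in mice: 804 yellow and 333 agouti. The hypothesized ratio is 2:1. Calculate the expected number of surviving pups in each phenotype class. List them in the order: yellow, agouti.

758, 379

Total ratio parts = 3. Expected numbers out of 1137:
  yellow: 1137 × 2/3 = 758
  agouti: 1137 × 1/3 = 379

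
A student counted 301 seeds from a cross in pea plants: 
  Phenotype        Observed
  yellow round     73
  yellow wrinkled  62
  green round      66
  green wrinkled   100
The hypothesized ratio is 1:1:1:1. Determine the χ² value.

Total ratio parts = 4. Expected numbers out of 301:
  yellow round: 301 × 1/4 = 75.25
  yellow wrinkled: 301 × 1/4 = 75.25
  green round: 301 × 1/4 = 75.25
  green wrinkled: 301 × 1/4 = 75.25
χ² = Σ (O − E)² / E
  yellow round: (73 − 75.25)² / 75.25 = 0.0673
  yellow wrinkled: (62 − 75.25)² / 75.25 = 2.3331
  green round: (66 − 75.25)² / 75.25 = 1.1370
  green wrinkled: (100 − 75.25)² / 75.25 = 8.1404
χ² = 0.0673 + 2.3331 + 1.1370 + 8.1404 = 11.6778 ≈ 11.678

11.678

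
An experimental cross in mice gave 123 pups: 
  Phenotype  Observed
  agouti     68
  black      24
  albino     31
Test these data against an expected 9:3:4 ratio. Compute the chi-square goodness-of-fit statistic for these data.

0.061

Total ratio parts = 16. Expected numbers out of 123:
  agouti: 123 × 9/16 = 69.1875
  black: 123 × 3/16 = 23.0625
  albino: 123 × 4/16 = 30.75
χ² = Σ (O − E)² / E
  agouti: (68 − 69.1875)² / 69.1875 = 0.0204
  black: (24 − 23.0625)² / 23.0625 = 0.0381
  albino: (31 − 30.75)² / 30.75 = 0.0020
χ² = 0.0204 + 0.0381 + 0.0020 = 0.0605 ≈ 0.061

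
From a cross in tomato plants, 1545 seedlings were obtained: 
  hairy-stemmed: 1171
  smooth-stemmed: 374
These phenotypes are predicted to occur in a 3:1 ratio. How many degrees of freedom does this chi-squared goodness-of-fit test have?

A goodness-of-fit test with 2 phenotype classes has df = 2 − 1 = 1.

1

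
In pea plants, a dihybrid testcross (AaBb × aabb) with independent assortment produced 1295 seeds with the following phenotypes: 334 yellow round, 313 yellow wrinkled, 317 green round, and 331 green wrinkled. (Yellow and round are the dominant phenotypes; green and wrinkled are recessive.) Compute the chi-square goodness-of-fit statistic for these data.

0.985

A dihybrid testcross with independent assortment gives a 1:1:1:1 ratio.
Under the 1:1:1:1 hypothesis (Σ ratio = 4, N = 1295):
  yellow round: 1295 × 1/4 = 323.75
  yellow wrinkled: 1295 × 1/4 = 323.75
  green round: 1295 × 1/4 = 323.75
  green wrinkled: 1295 × 1/4 = 323.75
χ² = Σ (O − E)² / E
  yellow round: (334 − 323.75)² / 323.75 = 0.3245
  yellow wrinkled: (313 − 323.75)² / 323.75 = 0.3569
  green round: (317 − 323.75)² / 323.75 = 0.1407
  green wrinkled: (331 − 323.75)² / 323.75 = 0.1624
χ² = 0.3245 + 0.3569 + 0.1407 + 0.1624 = 0.9845 ≈ 0.985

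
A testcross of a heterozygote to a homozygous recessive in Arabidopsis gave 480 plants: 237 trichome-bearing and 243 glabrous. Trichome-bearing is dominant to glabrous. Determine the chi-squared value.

0.075

A testcross of a heterozygote (Aa × aa) gives a 1:1 phenotypic ratio.
Total ratio parts = 2. Expected numbers out of 480:
  trichome-bearing: 480 × 1/2 = 240
  glabrous: 480 × 1/2 = 240
χ² = Σ (O − E)² / E
  trichome-bearing: (237 − 240)² / 240 = 0.0375
  glabrous: (243 − 240)² / 240 = 0.0375
χ² = 0.0375 + 0.0375 = 0.075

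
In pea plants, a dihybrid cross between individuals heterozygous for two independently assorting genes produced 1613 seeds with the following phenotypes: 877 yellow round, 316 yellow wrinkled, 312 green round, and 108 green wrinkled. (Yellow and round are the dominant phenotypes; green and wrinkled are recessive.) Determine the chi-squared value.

2.436

A dihybrid F₂ with independent assortment and complete dominance at both loci gives a 9:3:3:1 phenotypic ratio.
Total ratio parts = 16. Expected numbers out of 1613:
  yellow round: 1613 × 9/16 = 907.3125
  yellow wrinkled: 1613 × 3/16 = 302.4375
  green round: 1613 × 3/16 = 302.4375
  green wrinkled: 1613 × 1/16 = 100.8125
χ² = Σ (O − E)² / E
  yellow round: (877 − 907.3125)² / 907.3125 = 1.0127
  yellow wrinkled: (316 − 302.4375)² / 302.4375 = 0.6082
  green round: (312 − 302.4375)² / 302.4375 = 0.3023
  green wrinkled: (108 − 100.8125)² / 100.8125 = 0.5124
χ² = 1.0127 + 0.6082 + 0.3023 + 0.5124 = 2.4356 ≈ 2.436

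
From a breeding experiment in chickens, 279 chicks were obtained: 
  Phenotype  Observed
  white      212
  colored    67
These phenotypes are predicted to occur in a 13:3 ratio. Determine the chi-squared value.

5.075

The 13:3 ratio has 16 parts, so with N = 279 the expected counts are:
  white: 279 × 13/16 = 226.6875
  colored: 279 × 3/16 = 52.3125
χ² = Σ (O − E)² / E
  white: (212 − 226.6875)² / 226.6875 = 0.9516
  colored: (67 − 52.3125)² / 52.3125 = 4.1237
χ² = 0.9516 + 4.1237 = 5.0753 ≈ 5.075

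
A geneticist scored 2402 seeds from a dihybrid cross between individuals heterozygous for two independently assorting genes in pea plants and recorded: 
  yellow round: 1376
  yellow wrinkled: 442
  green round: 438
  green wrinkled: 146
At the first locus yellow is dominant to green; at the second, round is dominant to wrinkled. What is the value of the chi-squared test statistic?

A dihybrid F₂ with independent assortment and complete dominance at both loci gives a 9:3:3:1 phenotypic ratio.
Total ratio parts = 16. Expected numbers out of 2402:
  yellow round: 2402 × 9/16 = 1351.125
  yellow wrinkled: 2402 × 3/16 = 450.375
  green round: 2402 × 3/16 = 450.375
  green wrinkled: 2402 × 1/16 = 150.125
χ² = Σ (O − E)² / E
  yellow round: (1376 − 1351.125)² / 1351.125 = 0.4580
  yellow wrinkled: (442 − 450.375)² / 450.375 = 0.1557
  green round: (438 − 450.375)² / 450.375 = 0.3400
  green wrinkled: (146 − 150.125)² / 150.125 = 0.1133
χ² = 0.4580 + 0.1557 + 0.3400 + 0.1133 = 1.067

1.067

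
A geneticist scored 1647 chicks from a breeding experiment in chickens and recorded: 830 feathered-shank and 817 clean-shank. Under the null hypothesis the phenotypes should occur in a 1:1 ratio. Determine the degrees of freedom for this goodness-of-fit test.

1

A goodness-of-fit test with 2 phenotype classes has df = 2 − 1 = 1.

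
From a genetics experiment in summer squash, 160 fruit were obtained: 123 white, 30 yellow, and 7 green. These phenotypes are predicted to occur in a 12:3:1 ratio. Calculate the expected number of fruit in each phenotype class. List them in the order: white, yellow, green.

120, 30, 10

The 12:3:1 ratio has 16 parts, so with N = 160 the expected counts are:
  white: 160 × 12/16 = 120
  yellow: 160 × 3/16 = 30
  green: 160 × 1/16 = 10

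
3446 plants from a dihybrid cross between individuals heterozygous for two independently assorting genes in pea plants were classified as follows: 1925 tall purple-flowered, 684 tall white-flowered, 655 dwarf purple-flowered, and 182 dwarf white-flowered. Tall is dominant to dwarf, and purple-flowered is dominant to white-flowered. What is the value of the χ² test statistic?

7.606

A dihybrid F₂ with independent assortment and complete dominance at both loci gives a 9:3:3:1 phenotypic ratio.
Expected counts for N = 3446 under a 9:3:3:1 ratio (total parts = 16):
  tall purple-flowered: 3446 × 9/16 = 1938.375
  tall white-flowered: 3446 × 3/16 = 646.125
  dwarf purple-flowered: 3446 × 3/16 = 646.125
  dwarf white-flowered: 3446 × 1/16 = 215.375
χ² = Σ (O − E)² / E
  tall purple-flowered: (1925 − 1938.375)² / 1938.375 = 0.0923
  tall white-flowered: (684 − 646.125)² / 646.125 = 2.2202
  dwarf purple-flowered: (655 − 646.125)² / 646.125 = 0.1219
  dwarf white-flowered: (182 − 215.375)² / 215.375 = 5.1719
χ² = 0.0923 + 2.2202 + 0.1219 + 5.1719 = 7.6063 ≈ 7.606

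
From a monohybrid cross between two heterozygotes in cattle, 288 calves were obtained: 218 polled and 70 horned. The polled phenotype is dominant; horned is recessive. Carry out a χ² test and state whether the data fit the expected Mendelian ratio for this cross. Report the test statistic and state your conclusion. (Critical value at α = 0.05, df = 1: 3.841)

0.074; consistent

For a monohybrid cross between heterozygotes with complete dominance, the expected phenotypic ratio is 3:1.
Under the 3:1 hypothesis (Σ ratio = 4, N = 288):
  polled: 288 × 3/4 = 216
  horned: 288 × 1/4 = 72
χ² = Σ (O − E)² / E
  polled: (218 − 216)² / 216 = 0.0185
  horned: (70 − 72)² / 72 = 0.0556
χ² = 0.0185 + 0.0556 = 0.0741 ≈ 0.074
Degrees of freedom = 2 − 1 = 1; critical value at α = 0.05 is 3.841.
Since 0.074 < 3.841, we fail to reject the null hypothesis — the data are consistent with the 3:1 ratio.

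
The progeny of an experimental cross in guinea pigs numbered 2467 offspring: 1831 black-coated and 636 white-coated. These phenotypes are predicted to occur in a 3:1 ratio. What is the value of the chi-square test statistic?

0.801

Total ratio parts = 4. Expected numbers out of 2467:
  black-coated: 2467 × 3/4 = 1850.25
  white-coated: 2467 × 1/4 = 616.75
χ² = Σ (O − E)² / E
  black-coated: (1831 − 1850.25)² / 1850.25 = 0.2003
  white-coated: (636 − 616.75)² / 616.75 = 0.6008
χ² = 0.2003 + 0.6008 = 0.8011 ≈ 0.801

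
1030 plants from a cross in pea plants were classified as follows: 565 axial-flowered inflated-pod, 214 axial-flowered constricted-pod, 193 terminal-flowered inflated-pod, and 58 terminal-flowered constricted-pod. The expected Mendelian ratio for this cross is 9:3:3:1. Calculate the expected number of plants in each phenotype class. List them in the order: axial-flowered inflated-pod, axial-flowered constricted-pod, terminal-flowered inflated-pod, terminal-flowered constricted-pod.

579.375, 193.125, 193.125, 64.375

Total ratio parts = 16. Expected numbers out of 1030:
  axial-flowered inflated-pod: 1030 × 9/16 = 579.375
  axial-flowered constricted-pod: 1030 × 3/16 = 193.125
  terminal-flowered inflated-pod: 1030 × 3/16 = 193.125
  terminal-flowered constricted-pod: 1030 × 1/16 = 64.375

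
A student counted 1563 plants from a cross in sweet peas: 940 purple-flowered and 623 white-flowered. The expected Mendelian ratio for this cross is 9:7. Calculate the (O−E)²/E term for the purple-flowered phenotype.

4.206

Under the 9:7 hypothesis (Σ ratio = 16, N = 1563):
  purple-flowered: 1563 × 9/16 = 879.1875
  white-flowered: 1563 × 7/16 = 683.8125
Contribution of purple-flowered: (940 − 879.1875)² / 879.1875 = 4.2063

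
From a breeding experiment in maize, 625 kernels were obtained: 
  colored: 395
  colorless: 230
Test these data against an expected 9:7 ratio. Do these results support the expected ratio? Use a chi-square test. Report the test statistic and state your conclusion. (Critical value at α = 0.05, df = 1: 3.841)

Under the 9:7 hypothesis (Σ ratio = 16, N = 625):
  colored: 625 × 9/16 = 351.5625
  colorless: 625 × 7/16 = 273.4375
χ² = Σ (O − E)² / E
  colored: (395 − 351.5625)² / 351.5625 = 5.3669
  colorless: (230 − 273.4375)² / 273.4375 = 6.9004
χ² = 5.3669 + 6.9004 = 12.2673 ≈ 12.267
Degrees of freedom = 2 − 1 = 1; critical value at α = 0.05 is 3.841.
Since 12.267 > 3.841, we reject the null hypothesis — the data do not fit the 9:7 ratio.

12.267; not consistent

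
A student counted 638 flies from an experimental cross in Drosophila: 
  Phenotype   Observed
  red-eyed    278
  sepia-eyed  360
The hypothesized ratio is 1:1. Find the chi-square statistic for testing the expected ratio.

10.539

Under the 1:1 hypothesis (Σ ratio = 2, N = 638):
  red-eyed: 638 × 1/2 = 319
  sepia-eyed: 638 × 1/2 = 319
χ² = Σ (O − E)² / E
  red-eyed: (278 − 319)² / 319 = 5.2696
  sepia-eyed: (360 − 319)² / 319 = 5.2696
χ² = 5.2696 + 5.2696 = 10.5392 ≈ 10.539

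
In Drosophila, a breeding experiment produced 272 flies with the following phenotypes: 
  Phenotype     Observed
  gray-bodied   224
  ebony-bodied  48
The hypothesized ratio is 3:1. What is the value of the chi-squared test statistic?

7.843

The 3:1 ratio has 4 parts, so with N = 272 the expected counts are:
  gray-bodied: 272 × 3/4 = 204
  ebony-bodied: 272 × 1/4 = 68
χ² = Σ (O − E)² / E
  gray-bodied: (224 − 204)² / 204 = 1.9608
  ebony-bodied: (48 − 68)² / 68 = 5.8824
χ² = 1.9608 + 5.8824 = 7.8432 ≈ 7.843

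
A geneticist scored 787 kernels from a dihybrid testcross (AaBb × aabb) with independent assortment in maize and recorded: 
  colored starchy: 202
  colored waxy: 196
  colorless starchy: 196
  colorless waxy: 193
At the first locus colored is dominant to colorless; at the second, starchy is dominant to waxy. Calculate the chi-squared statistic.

0.217

A dihybrid testcross with independent assortment gives a 1:1:1:1 ratio.
Total ratio parts = 4. Expected numbers out of 787:
  colored starchy: 787 × 1/4 = 196.75
  colored waxy: 787 × 1/4 = 196.75
  colorless starchy: 787 × 1/4 = 196.75
  colorless waxy: 787 × 1/4 = 196.75
χ² = Σ (O − E)² / E
  colored starchy: (202 − 196.75)² / 196.75 = 0.1401
  colored waxy: (196 − 196.75)² / 196.75 = 0.0029
  colorless starchy: (196 − 196.75)² / 196.75 = 0.0029
  colorless waxy: (193 − 196.75)² / 196.75 = 0.0715
χ² = 0.1401 + 0.0029 + 0.0029 + 0.0715 = 0.2174 ≈ 0.217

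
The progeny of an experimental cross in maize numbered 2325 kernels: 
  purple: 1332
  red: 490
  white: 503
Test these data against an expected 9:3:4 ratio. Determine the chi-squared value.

Total ratio parts = 16. Expected numbers out of 2325:
  purple: 2325 × 9/16 = 1307.8125
  red: 2325 × 3/16 = 435.9375
  white: 2325 × 4/16 = 581.25
χ² = Σ (O − E)² / E
  purple: (1332 − 1307.8125)² / 1307.8125 = 0.4473
  red: (490 − 435.9375)² / 435.9375 = 6.7045
  white: (503 − 581.25)² / 581.25 = 10.5343
χ² = 0.4473 + 6.7045 + 10.5343 = 17.6861 ≈ 17.686

17.686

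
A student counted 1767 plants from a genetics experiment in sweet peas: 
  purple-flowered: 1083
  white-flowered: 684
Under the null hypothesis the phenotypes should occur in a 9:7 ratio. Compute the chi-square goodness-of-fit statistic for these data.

The 9:7 ratio has 16 parts, so with N = 1767 the expected counts are:
  purple-flowered: 1767 × 9/16 = 993.9375
  white-flowered: 1767 × 7/16 = 773.0625
χ² = Σ (O − E)² / E
  purple-flowered: (1083 − 993.9375)² / 993.9375 = 7.9805
  white-flowered: (684 − 773.0625)² / 773.0625 = 10.2607
χ² = 7.9805 + 10.2607 = 18.2412 ≈ 18.241

18.241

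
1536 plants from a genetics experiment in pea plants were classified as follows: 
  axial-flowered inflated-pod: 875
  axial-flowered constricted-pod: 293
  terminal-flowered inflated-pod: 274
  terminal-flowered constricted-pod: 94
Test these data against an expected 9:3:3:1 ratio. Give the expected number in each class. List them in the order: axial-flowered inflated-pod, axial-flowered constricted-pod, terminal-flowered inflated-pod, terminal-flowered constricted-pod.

Expected counts for N = 1536 under a 9:3:3:1 ratio (total parts = 16):
  axial-flowered inflated-pod: 1536 × 9/16 = 864
  axial-flowered constricted-pod: 1536 × 3/16 = 288
  terminal-flowered inflated-pod: 1536 × 3/16 = 288
  terminal-flowered constricted-pod: 1536 × 1/16 = 96

864, 288, 288, 96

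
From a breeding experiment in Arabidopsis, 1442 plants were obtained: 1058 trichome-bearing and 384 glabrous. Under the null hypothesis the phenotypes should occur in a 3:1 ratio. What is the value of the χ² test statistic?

2.043

Total ratio parts = 4. Expected numbers out of 1442:
  trichome-bearing: 1442 × 3/4 = 1081.5
  glabrous: 1442 × 1/4 = 360.5
χ² = Σ (O − E)² / E
  trichome-bearing: (1058 − 1081.5)² / 1081.5 = 0.5106
  glabrous: (384 − 360.5)² / 360.5 = 1.5319
χ² = 0.5106 + 1.5319 = 2.0425 ≈ 2.043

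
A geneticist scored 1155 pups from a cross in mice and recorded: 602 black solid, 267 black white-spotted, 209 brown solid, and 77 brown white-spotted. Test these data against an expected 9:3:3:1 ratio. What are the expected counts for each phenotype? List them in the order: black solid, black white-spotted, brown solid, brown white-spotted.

The 9:3:3:1 ratio has 16 parts, so with N = 1155 the expected counts are:
  black solid: 1155 × 9/16 = 649.6875
  black white-spotted: 1155 × 3/16 = 216.5625
  brown solid: 1155 × 3/16 = 216.5625
  brown white-spotted: 1155 × 1/16 = 72.1875

649.6875, 216.5625, 216.5625, 72.1875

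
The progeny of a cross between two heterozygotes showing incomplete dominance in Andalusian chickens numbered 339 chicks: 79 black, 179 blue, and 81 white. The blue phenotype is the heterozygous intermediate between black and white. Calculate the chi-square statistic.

With incomplete dominance, a heterozygote × heterozygote cross gives a 1:2:1 phenotypic ratio.
The 1:2:1 ratio has 4 parts, so with N = 339 the expected counts are:
  black: 339 × 1/4 = 84.75
  blue: 339 × 2/4 = 169.5
  white: 339 × 1/4 = 84.75
χ² = Σ (O − E)² / E
  black: (79 − 84.75)² / 84.75 = 0.3901
  blue: (179 − 169.5)² / 169.5 = 0.5324
  white: (81 − 84.75)² / 84.75 = 0.1659
χ² = 0.3901 + 0.5324 + 0.1659 = 1.0884 ≈ 1.088

1.088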